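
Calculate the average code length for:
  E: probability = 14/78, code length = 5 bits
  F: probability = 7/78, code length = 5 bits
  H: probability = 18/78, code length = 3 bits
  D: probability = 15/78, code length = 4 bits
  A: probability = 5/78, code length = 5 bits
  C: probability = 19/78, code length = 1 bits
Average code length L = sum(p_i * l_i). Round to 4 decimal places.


Weighted contributions p_i * l_i:
  E: (14/78) * 5 = 70/78
  F: (7/78) * 5 = 35/78
  H: (18/78) * 3 = 54/78
  D: (15/78) * 4 = 60/78
  A: (5/78) * 5 = 25/78
  C: (19/78) * 1 = 19/78
Sum = (70 + 35 + 54 + 60 + 25 + 19)/78 = 263/78

L = 263/78 = 3.3718 bits/symbol


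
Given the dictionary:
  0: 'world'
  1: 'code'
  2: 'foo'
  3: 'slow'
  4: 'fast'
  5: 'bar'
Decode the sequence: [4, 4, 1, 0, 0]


Look up each index in the dictionary:
  4 -> 'fast'
  4 -> 'fast'
  1 -> 'code'
  0 -> 'world'
  0 -> 'world'

Decoded: "fast fast code world world"


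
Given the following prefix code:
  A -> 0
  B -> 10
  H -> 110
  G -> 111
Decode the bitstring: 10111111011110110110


Decoding step by step:
Bits 10 -> B
Bits 111 -> G
Bits 111 -> G
Bits 0 -> A
Bits 111 -> G
Bits 10 -> B
Bits 110 -> H
Bits 110 -> H


Decoded message: BGGAGBHH


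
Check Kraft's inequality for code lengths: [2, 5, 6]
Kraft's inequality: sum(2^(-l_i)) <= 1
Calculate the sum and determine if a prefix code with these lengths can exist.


Sum = 2^(-2) + 2^(-5) + 2^(-6)
    = 0.25 + 0.03125 + 0.015625
    = 19/64 = 0.296875
Since 0.296875 <= 1, Kraft's inequality IS satisfied.
A prefix code with these lengths CAN exist.

Kraft sum = 0.296875. Satisfied.


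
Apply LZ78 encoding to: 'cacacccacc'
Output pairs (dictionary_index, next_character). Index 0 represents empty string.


LZ78 encoding steps:
Dictionary: {0: ''}
Step 1: w='' (idx 0), next='c' -> output (0, 'c'), add 'c' as idx 1
Step 2: w='' (idx 0), next='a' -> output (0, 'a'), add 'a' as idx 2
Step 3: w='c' (idx 1), next='a' -> output (1, 'a'), add 'ca' as idx 3
Step 4: w='c' (idx 1), next='c' -> output (1, 'c'), add 'cc' as idx 4
Step 5: w='ca' (idx 3), next='c' -> output (3, 'c'), add 'cac' as idx 5
Step 6: w='c' (idx 1), end of input -> output (1, '')


Encoded: [(0, 'c'), (0, 'a'), (1, 'a'), (1, 'c'), (3, 'c'), (1, '')]


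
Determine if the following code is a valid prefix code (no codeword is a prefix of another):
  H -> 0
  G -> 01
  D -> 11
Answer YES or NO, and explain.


Checking each pair (does one codeword prefix another?):
  H='0' vs G='01': prefix -- VIOLATION

NO -- this is NOT a valid prefix code. H (0) is a prefix of G (01).


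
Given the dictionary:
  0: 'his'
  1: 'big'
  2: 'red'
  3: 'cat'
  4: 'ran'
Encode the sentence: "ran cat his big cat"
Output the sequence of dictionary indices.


Look up each word in the dictionary:
  'ran' -> 4
  'cat' -> 3
  'his' -> 0
  'big' -> 1
  'cat' -> 3

Encoded: [4, 3, 0, 1, 3]


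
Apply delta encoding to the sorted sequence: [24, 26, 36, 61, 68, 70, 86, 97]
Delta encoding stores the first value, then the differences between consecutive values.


First value: 24
Deltas:
  26 - 24 = 2
  36 - 26 = 10
  61 - 36 = 25
  68 - 61 = 7
  70 - 68 = 2
  86 - 70 = 16
  97 - 86 = 11


Delta encoded: [24, 2, 10, 25, 7, 2, 16, 11]


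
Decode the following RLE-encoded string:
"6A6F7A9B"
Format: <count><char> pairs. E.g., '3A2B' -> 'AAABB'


Expanding each <count><char> pair:
  6A -> 'AAAAAA'
  6F -> 'FFFFFF'
  7A -> 'AAAAAAA'
  9B -> 'BBBBBBBBB'

Decoded = AAAAAAFFFFFFAAAAAAABBBBBBBBB


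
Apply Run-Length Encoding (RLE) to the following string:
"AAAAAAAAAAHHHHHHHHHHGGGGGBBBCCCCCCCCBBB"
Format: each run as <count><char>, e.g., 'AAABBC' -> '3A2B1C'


Scanning runs left to right:
  i=0: run of 'A' x 10 -> '10A'
  i=10: run of 'H' x 10 -> '10H'
  i=20: run of 'G' x 5 -> '5G'
  i=25: run of 'B' x 3 -> '3B'
  i=28: run of 'C' x 8 -> '8C'
  i=36: run of 'B' x 3 -> '3B'

RLE = 10A10H5G3B8C3B


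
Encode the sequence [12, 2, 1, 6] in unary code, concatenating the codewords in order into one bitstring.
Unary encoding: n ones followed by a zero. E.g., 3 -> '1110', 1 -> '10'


Encode each number as n ones followed by a terminating 0:
  12 -> 1111111111110 (13 bits)
  2 -> 110 (3 bits)
  1 -> 10 (2 bits)
  6 -> 1111110 (7 bits)
Total length = 13 + 3 + 2 + 7 = 25 bits.

Unary([12, 2, 1, 6]) = 1111111111110110101111110 (25 bits)


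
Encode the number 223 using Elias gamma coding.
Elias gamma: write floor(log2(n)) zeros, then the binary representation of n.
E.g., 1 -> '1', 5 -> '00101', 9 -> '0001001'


num_bits = floor(log2(223)) + 1 = 8
leading_zeros = num_bits - 1 = 7
binary(223) = 11011111

Elias gamma(223) = '0000000' + '11011111' = 000000011011111 (15 bits)


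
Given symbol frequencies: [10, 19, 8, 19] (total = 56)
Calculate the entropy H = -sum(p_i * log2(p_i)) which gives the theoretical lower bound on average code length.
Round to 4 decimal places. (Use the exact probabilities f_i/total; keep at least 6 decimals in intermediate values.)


Per-symbol terms -p_i * log2(p_i) with p_i = f_i/56:
  p = 10/56 = 0.178571: log2(p) = -2.485427, -p*log2(p) = 0.443826
  p = 19/56 = 0.339286: log2(p) = -1.559427, -p*log2(p) = 0.529091
  p = 8/56 = 0.142857: log2(p) = -2.807355, -p*log2(p) = 0.401051
  p = 19/56 = 0.339286: log2(p) = -1.559427, -p*log2(p) = 0.529091
H = 0.443826 + 0.529091 + 0.401051 + 0.529091 = 1.903059

H = 1.9031 bits/symbol


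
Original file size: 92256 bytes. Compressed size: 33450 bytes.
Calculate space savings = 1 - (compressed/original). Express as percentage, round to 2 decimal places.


ratio = compressed/original = 33450/92256 = 0.362578
savings = 1 - ratio = 1 - 0.362578 = 0.637422
as a percentage: 0.637422 * 100 = 63.74%

Space savings = 1 - 33450/92256 = 63.74%


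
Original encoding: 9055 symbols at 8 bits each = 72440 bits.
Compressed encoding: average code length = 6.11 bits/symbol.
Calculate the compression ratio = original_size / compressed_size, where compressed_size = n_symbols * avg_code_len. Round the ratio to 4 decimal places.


original_size = n_symbols * orig_bits = 9055 * 8 = 72440 bits
compressed_size = n_symbols * avg_code_len = 9055 * 6.11 = 55326.05 bits
ratio = original_size / compressed_size = 72440 / 55326.05 = 1.3093

Compression ratio = 1.3093


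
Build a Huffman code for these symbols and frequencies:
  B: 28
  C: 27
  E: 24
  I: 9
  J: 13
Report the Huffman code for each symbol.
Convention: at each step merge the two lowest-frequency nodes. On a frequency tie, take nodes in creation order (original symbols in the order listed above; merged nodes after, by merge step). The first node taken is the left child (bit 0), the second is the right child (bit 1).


Huffman tree construction:
Step 1: Merge I(9) + J(13) = 22
Step 2: Merge (I+J)(22) + E(24) = 46
Step 3: Merge C(27) + B(28) = 55
Step 4: Merge ((I+J)+E)(46) + (C+B)(55) = 101
Read each symbol's code off the tree from the root (left child = 0, right child = 1).

Codes:
  B: 11 (length 2)
  C: 10 (length 2)
  E: 01 (length 2)
  I: 000 (length 3)
  J: 001 (length 3)
Average code length: 224/101 = 2.2178 bits/symbol


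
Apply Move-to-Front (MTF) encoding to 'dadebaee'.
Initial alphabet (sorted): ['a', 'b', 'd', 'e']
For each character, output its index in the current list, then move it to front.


MTF encoding:
'd': index 2 in ['a', 'b', 'd', 'e'] -> ['d', 'a', 'b', 'e']
'a': index 1 in ['d', 'a', 'b', 'e'] -> ['a', 'd', 'b', 'e']
'd': index 1 in ['a', 'd', 'b', 'e'] -> ['d', 'a', 'b', 'e']
'e': index 3 in ['d', 'a', 'b', 'e'] -> ['e', 'd', 'a', 'b']
'b': index 3 in ['e', 'd', 'a', 'b'] -> ['b', 'e', 'd', 'a']
'a': index 3 in ['b', 'e', 'd', 'a'] -> ['a', 'b', 'e', 'd']
'e': index 2 in ['a', 'b', 'e', 'd'] -> ['e', 'a', 'b', 'd']
'e': index 0 in ['e', 'a', 'b', 'd'] -> ['e', 'a', 'b', 'd']


Output: [2, 1, 1, 3, 3, 3, 2, 0]


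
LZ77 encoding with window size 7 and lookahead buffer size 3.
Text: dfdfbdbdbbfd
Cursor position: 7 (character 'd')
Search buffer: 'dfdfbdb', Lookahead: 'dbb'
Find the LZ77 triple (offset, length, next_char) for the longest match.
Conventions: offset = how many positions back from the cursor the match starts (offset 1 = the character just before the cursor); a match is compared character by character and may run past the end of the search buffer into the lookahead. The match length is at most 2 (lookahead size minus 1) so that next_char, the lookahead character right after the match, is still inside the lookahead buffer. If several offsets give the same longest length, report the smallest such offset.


Try each offset into the search buffer:
  offset=1 (pos 6, char 'b'): match length 0
  offset=2 (pos 5, char 'd'): match length 2
  offset=3 (pos 4, char 'b'): match length 0
  offset=4 (pos 3, char 'f'): match length 0
  offset=5 (pos 2, char 'd'): match length 1
  offset=6 (pos 1, char 'f'): match length 0
  offset=7 (pos 0, char 'd'): match length 1
Longest match has length 2 at offset 2.
next_char = character at position 7 + 2 = 9 -> 'b'

Best match: offset=2, length=2 (matching 'db' starting at position 5)
LZ77 triple: (2, 2, 'b')


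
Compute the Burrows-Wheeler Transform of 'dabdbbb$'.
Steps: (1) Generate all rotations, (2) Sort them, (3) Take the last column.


Rotations (sorted):
  0: $dabdbbb -> last char: b
  1: abdbbb$d -> last char: d
  2: b$dabdbb -> last char: b
  3: bb$dabdb -> last char: b
  4: bbb$dabd -> last char: d
  5: bdbbb$da -> last char: a
  6: dabdbbb$ -> last char: $
  7: dbbb$dab -> last char: b


BWT = bdbbda$b


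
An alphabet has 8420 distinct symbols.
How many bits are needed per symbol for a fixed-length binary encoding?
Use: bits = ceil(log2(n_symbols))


log2(8420) = 13.0396
Bracket: 2^13 = 8192 < 8420 <= 2^14 = 16384
So ceil(log2(8420)) = 14

bits = ceil(log2(8420)) = ceil(13.0396) = 14 bits


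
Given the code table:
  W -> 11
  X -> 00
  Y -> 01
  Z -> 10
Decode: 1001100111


Decoding:
10 -> Z
01 -> Y
10 -> Z
01 -> Y
11 -> W


Result: ZYZYW


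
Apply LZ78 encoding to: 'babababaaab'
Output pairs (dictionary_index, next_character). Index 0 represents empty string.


LZ78 encoding steps:
Dictionary: {0: ''}
Step 1: w='' (idx 0), next='b' -> output (0, 'b'), add 'b' as idx 1
Step 2: w='' (idx 0), next='a' -> output (0, 'a'), add 'a' as idx 2
Step 3: w='b' (idx 1), next='a' -> output (1, 'a'), add 'ba' as idx 3
Step 4: w='ba' (idx 3), next='b' -> output (3, 'b'), add 'bab' as idx 4
Step 5: w='a' (idx 2), next='a' -> output (2, 'a'), add 'aa' as idx 5
Step 6: w='a' (idx 2), next='b' -> output (2, 'b'), add 'ab' as idx 6


Encoded: [(0, 'b'), (0, 'a'), (1, 'a'), (3, 'b'), (2, 'a'), (2, 'b')]


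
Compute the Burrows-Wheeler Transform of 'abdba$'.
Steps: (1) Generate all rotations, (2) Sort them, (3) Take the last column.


Rotations (sorted):
  0: $abdba -> last char: a
  1: a$abdb -> last char: b
  2: abdba$ -> last char: $
  3: ba$abd -> last char: d
  4: bdba$a -> last char: a
  5: dba$ab -> last char: b


BWT = ab$dab


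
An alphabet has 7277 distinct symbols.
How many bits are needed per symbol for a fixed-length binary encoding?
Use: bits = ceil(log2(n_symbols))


log2(7277) = 12.8291
Bracket: 2^12 = 4096 < 7277 <= 2^13 = 8192
So ceil(log2(7277)) = 13

bits = ceil(log2(7277)) = ceil(12.8291) = 13 bits


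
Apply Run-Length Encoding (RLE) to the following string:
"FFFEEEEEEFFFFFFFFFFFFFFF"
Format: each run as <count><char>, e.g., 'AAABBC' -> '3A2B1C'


Scanning runs left to right:
  i=0: run of 'F' x 3 -> '3F'
  i=3: run of 'E' x 6 -> '6E'
  i=9: run of 'F' x 15 -> '15F'

RLE = 3F6E15F


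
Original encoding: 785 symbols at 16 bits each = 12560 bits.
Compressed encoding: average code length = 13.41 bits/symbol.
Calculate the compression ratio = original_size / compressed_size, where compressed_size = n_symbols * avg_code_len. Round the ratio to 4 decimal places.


original_size = n_symbols * orig_bits = 785 * 16 = 12560 bits
compressed_size = n_symbols * avg_code_len = 785 * 13.41 = 10526.85 bits
ratio = original_size / compressed_size = 12560 / 10526.85 = 1.1931

Compression ratio = 1.1931


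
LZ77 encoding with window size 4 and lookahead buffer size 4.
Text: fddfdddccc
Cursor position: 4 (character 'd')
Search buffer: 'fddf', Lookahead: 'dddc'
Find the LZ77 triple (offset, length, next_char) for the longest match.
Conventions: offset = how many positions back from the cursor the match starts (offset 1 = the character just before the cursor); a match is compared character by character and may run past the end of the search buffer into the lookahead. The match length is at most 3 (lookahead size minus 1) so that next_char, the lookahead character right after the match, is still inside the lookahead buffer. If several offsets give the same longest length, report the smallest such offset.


Try each offset into the search buffer:
  offset=1 (pos 3, char 'f'): match length 0
  offset=2 (pos 2, char 'd'): match length 1
  offset=3 (pos 1, char 'd'): match length 2
  offset=4 (pos 0, char 'f'): match length 0
Longest match has length 2 at offset 3.
next_char = character at position 4 + 2 = 6 -> 'd'

Best match: offset=3, length=2 (matching 'dd' starting at position 1)
LZ77 triple: (3, 2, 'd')


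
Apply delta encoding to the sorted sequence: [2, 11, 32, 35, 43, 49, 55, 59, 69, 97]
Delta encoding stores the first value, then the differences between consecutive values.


First value: 2
Deltas:
  11 - 2 = 9
  32 - 11 = 21
  35 - 32 = 3
  43 - 35 = 8
  49 - 43 = 6
  55 - 49 = 6
  59 - 55 = 4
  69 - 59 = 10
  97 - 69 = 28


Delta encoded: [2, 9, 21, 3, 8, 6, 6, 4, 10, 28]


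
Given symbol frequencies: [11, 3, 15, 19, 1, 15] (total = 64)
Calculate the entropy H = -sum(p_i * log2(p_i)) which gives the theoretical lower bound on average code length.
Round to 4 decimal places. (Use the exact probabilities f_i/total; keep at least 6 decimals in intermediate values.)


Per-symbol terms -p_i * log2(p_i) with p_i = f_i/64:
  p = 11/64 = 0.171875: log2(p) = -2.540568, -p*log2(p) = 0.436660
  p = 3/64 = 0.046875: log2(p) = -4.415037, -p*log2(p) = 0.206955
  p = 15/64 = 0.234375: log2(p) = -2.093109, -p*log2(p) = 0.490573
  p = 19/64 = 0.296875: log2(p) = -1.752072, -p*log2(p) = 0.520147
  p = 1/64 = 0.015625: log2(p) = -6.000000, -p*log2(p) = 0.093750
  p = 15/64 = 0.234375: log2(p) = -2.093109, -p*log2(p) = 0.490573
H = 0.436660 + 0.206955 + 0.490573 + 0.520147 + 0.093750 + 0.490573 = 2.238658

H = 2.2387 bits/symbol


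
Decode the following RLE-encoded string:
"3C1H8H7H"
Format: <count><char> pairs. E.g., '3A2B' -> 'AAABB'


Expanding each <count><char> pair:
  3C -> 'CCC'
  1H -> 'H'
  8H -> 'HHHHHHHH'
  7H -> 'HHHHHHH'

Decoded = CCCHHHHHHHHHHHHHHHH


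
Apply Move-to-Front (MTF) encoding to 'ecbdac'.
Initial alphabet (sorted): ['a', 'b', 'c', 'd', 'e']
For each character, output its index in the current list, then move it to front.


MTF encoding:
'e': index 4 in ['a', 'b', 'c', 'd', 'e'] -> ['e', 'a', 'b', 'c', 'd']
'c': index 3 in ['e', 'a', 'b', 'c', 'd'] -> ['c', 'e', 'a', 'b', 'd']
'b': index 3 in ['c', 'e', 'a', 'b', 'd'] -> ['b', 'c', 'e', 'a', 'd']
'd': index 4 in ['b', 'c', 'e', 'a', 'd'] -> ['d', 'b', 'c', 'e', 'a']
'a': index 4 in ['d', 'b', 'c', 'e', 'a'] -> ['a', 'd', 'b', 'c', 'e']
'c': index 3 in ['a', 'd', 'b', 'c', 'e'] -> ['c', 'a', 'd', 'b', 'e']


Output: [4, 3, 3, 4, 4, 3]


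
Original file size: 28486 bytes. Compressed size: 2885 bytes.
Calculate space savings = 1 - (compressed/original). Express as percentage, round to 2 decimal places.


ratio = compressed/original = 2885/28486 = 0.101278
savings = 1 - ratio = 1 - 0.101278 = 0.898722
as a percentage: 0.898722 * 100 = 89.87%

Space savings = 1 - 2885/28486 = 89.87%


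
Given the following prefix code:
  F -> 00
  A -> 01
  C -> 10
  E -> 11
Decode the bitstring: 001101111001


Decoding step by step:
Bits 00 -> F
Bits 11 -> E
Bits 01 -> A
Bits 11 -> E
Bits 10 -> C
Bits 01 -> A


Decoded message: FEAECA


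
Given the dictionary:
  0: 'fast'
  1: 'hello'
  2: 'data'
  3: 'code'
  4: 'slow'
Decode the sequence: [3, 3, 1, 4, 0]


Look up each index in the dictionary:
  3 -> 'code'
  3 -> 'code'
  1 -> 'hello'
  4 -> 'slow'
  0 -> 'fast'

Decoded: "code code hello slow fast"


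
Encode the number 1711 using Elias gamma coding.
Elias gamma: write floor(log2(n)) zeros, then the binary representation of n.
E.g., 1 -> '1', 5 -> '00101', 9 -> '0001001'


num_bits = floor(log2(1711)) + 1 = 11
leading_zeros = num_bits - 1 = 10
binary(1711) = 11010101111

Elias gamma(1711) = '0000000000' + '11010101111' = 000000000011010101111 (21 bits)


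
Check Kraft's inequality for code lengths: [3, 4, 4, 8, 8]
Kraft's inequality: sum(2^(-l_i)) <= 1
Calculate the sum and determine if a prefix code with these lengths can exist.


Sum = 2^(-3) + 2^(-4) + 2^(-4) + 2^(-8) + 2^(-8)
    = 0.125 + 0.0625 + 0.0625 + 0.00390625 + 0.00390625
    = 66/256 = 0.2578125
Since 0.2578125 <= 1, Kraft's inequality IS satisfied.
A prefix code with these lengths CAN exist.

Kraft sum = 0.2578125. Satisfied.


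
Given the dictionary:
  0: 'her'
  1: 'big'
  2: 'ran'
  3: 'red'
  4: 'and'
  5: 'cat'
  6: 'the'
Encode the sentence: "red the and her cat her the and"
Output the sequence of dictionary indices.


Look up each word in the dictionary:
  'red' -> 3
  'the' -> 6
  'and' -> 4
  'her' -> 0
  'cat' -> 5
  'her' -> 0
  'the' -> 6
  'and' -> 4

Encoded: [3, 6, 4, 0, 5, 0, 6, 4]


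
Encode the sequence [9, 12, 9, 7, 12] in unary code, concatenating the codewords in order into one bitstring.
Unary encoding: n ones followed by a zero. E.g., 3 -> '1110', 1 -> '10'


Encode each number as n ones followed by a terminating 0:
  9 -> 1111111110 (10 bits)
  12 -> 1111111111110 (13 bits)
  9 -> 1111111110 (10 bits)
  7 -> 11111110 (8 bits)
  12 -> 1111111111110 (13 bits)
Total length = 10 + 13 + 10 + 8 + 13 = 54 bits.

Unary([9, 12, 9, 7, 12]) = 111111111011111111111101111111110111111101111111111110 (54 bits)


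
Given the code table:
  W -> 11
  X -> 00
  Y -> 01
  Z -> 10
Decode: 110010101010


Decoding:
11 -> W
00 -> X
10 -> Z
10 -> Z
10 -> Z
10 -> Z


Result: WXZZZZ


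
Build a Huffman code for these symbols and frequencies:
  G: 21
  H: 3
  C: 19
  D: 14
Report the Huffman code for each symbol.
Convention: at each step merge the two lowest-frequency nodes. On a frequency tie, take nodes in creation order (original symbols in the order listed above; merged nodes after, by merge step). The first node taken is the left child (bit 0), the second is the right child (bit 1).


Huffman tree construction:
Step 1: Merge H(3) + D(14) = 17
Step 2: Merge (H+D)(17) + C(19) = 36
Step 3: Merge G(21) + ((H+D)+C)(36) = 57
Read each symbol's code off the tree from the root (left child = 0, right child = 1).

Codes:
  G: 0 (length 1)
  H: 100 (length 3)
  C: 11 (length 2)
  D: 101 (length 3)
Average code length: 110/57 = 1.9298 bits/symbol


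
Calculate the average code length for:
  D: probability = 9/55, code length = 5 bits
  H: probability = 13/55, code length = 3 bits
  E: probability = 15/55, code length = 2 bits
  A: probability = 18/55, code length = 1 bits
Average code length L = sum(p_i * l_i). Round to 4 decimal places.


Weighted contributions p_i * l_i:
  D: (9/55) * 5 = 45/55
  H: (13/55) * 3 = 39/55
  E: (15/55) * 2 = 30/55
  A: (18/55) * 1 = 18/55
Sum = (45 + 39 + 30 + 18)/55 = 132/55

L = 132/55 = 2.4000 bits/symbol


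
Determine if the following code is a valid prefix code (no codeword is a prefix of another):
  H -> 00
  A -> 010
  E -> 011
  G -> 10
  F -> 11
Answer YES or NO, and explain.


Checking each pair (does one codeword prefix another?):
  H='00' vs A='010': no prefix
  H='00' vs E='011': no prefix
  H='00' vs G='10': no prefix
  H='00' vs F='11': no prefix
  A='010' vs H='00': no prefix
  A='010' vs E='011': no prefix
  A='010' vs G='10': no prefix
  A='010' vs F='11': no prefix
  E='011' vs H='00': no prefix
  E='011' vs A='010': no prefix
  E='011' vs G='10': no prefix
  E='011' vs F='11': no prefix
  G='10' vs H='00': no prefix
  G='10' vs A='010': no prefix
  G='10' vs E='011': no prefix
  G='10' vs F='11': no prefix
  F='11' vs H='00': no prefix
  F='11' vs A='010': no prefix
  F='11' vs E='011': no prefix
  F='11' vs G='10': no prefix
No violation found over all pairs.

YES -- this is a valid prefix code. No codeword is a prefix of any other codeword.


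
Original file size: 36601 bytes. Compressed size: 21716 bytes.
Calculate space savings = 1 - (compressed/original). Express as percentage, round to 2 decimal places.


ratio = compressed/original = 21716/36601 = 0.593317
savings = 1 - ratio = 1 - 0.593317 = 0.406683
as a percentage: 0.406683 * 100 = 40.67%

Space savings = 1 - 21716/36601 = 40.67%


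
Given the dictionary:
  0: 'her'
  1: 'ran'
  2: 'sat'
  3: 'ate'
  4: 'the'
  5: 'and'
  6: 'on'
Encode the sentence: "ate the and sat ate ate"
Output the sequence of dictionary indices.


Look up each word in the dictionary:
  'ate' -> 3
  'the' -> 4
  'and' -> 5
  'sat' -> 2
  'ate' -> 3
  'ate' -> 3

Encoded: [3, 4, 5, 2, 3, 3]


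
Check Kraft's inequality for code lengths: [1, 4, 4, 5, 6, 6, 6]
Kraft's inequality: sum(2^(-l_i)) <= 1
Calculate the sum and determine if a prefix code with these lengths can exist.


Sum = 2^(-1) + 2^(-4) + 2^(-4) + 2^(-5) + 2^(-6) + 2^(-6) + 2^(-6)
    = 0.5 + 0.0625 + 0.0625 + 0.03125 + 0.015625 + 0.015625 + 0.015625
    = 45/64 = 0.703125
Since 0.703125 <= 1, Kraft's inequality IS satisfied.
A prefix code with these lengths CAN exist.

Kraft sum = 0.703125. Satisfied.


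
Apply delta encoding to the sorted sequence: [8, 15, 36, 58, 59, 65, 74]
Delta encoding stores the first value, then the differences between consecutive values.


First value: 8
Deltas:
  15 - 8 = 7
  36 - 15 = 21
  58 - 36 = 22
  59 - 58 = 1
  65 - 59 = 6
  74 - 65 = 9


Delta encoded: [8, 7, 21, 22, 1, 6, 9]


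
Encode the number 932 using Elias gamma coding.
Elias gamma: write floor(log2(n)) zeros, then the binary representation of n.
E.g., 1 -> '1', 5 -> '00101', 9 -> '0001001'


num_bits = floor(log2(932)) + 1 = 10
leading_zeros = num_bits - 1 = 9
binary(932) = 1110100100

Elias gamma(932) = '000000000' + '1110100100' = 0000000001110100100 (19 bits)


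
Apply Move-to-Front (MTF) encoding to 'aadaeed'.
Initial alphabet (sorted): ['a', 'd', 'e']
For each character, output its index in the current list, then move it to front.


MTF encoding:
'a': index 0 in ['a', 'd', 'e'] -> ['a', 'd', 'e']
'a': index 0 in ['a', 'd', 'e'] -> ['a', 'd', 'e']
'd': index 1 in ['a', 'd', 'e'] -> ['d', 'a', 'e']
'a': index 1 in ['d', 'a', 'e'] -> ['a', 'd', 'e']
'e': index 2 in ['a', 'd', 'e'] -> ['e', 'a', 'd']
'e': index 0 in ['e', 'a', 'd'] -> ['e', 'a', 'd']
'd': index 2 in ['e', 'a', 'd'] -> ['d', 'e', 'a']


Output: [0, 0, 1, 1, 2, 0, 2]


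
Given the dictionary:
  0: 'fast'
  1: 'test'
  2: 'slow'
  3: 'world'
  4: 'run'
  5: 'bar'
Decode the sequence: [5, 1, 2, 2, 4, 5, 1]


Look up each index in the dictionary:
  5 -> 'bar'
  1 -> 'test'
  2 -> 'slow'
  2 -> 'slow'
  4 -> 'run'
  5 -> 'bar'
  1 -> 'test'

Decoded: "bar test slow slow run bar test"


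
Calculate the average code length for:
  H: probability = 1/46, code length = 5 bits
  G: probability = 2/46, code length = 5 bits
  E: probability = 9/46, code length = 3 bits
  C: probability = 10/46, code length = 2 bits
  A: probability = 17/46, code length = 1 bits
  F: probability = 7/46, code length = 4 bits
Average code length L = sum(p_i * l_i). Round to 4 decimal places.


Weighted contributions p_i * l_i:
  H: (1/46) * 5 = 5/46
  G: (2/46) * 5 = 10/46
  E: (9/46) * 3 = 27/46
  C: (10/46) * 2 = 20/46
  A: (17/46) * 1 = 17/46
  F: (7/46) * 4 = 28/46
Sum = (5 + 10 + 27 + 20 + 17 + 28)/46 = 107/46

L = 107/46 = 2.3261 bits/symbol


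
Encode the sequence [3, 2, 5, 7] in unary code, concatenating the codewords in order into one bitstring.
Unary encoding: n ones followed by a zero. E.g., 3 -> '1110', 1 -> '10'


Encode each number as n ones followed by a terminating 0:
  3 -> 1110 (4 bits)
  2 -> 110 (3 bits)
  5 -> 111110 (6 bits)
  7 -> 11111110 (8 bits)
Total length = 4 + 3 + 6 + 8 = 21 bits.

Unary([3, 2, 5, 7]) = 111011011111011111110 (21 bits)


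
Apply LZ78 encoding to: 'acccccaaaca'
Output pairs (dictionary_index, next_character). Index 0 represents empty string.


LZ78 encoding steps:
Dictionary: {0: ''}
Step 1: w='' (idx 0), next='a' -> output (0, 'a'), add 'a' as idx 1
Step 2: w='' (idx 0), next='c' -> output (0, 'c'), add 'c' as idx 2
Step 3: w='c' (idx 2), next='c' -> output (2, 'c'), add 'cc' as idx 3
Step 4: w='cc' (idx 3), next='a' -> output (3, 'a'), add 'cca' as idx 4
Step 5: w='a' (idx 1), next='a' -> output (1, 'a'), add 'aa' as idx 5
Step 6: w='c' (idx 2), next='a' -> output (2, 'a'), add 'ca' as idx 6


Encoded: [(0, 'a'), (0, 'c'), (2, 'c'), (3, 'a'), (1, 'a'), (2, 'a')]


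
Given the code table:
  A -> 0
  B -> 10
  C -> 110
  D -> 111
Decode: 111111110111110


Decoding:
111 -> D
111 -> D
110 -> C
111 -> D
110 -> C


Result: DDCDC


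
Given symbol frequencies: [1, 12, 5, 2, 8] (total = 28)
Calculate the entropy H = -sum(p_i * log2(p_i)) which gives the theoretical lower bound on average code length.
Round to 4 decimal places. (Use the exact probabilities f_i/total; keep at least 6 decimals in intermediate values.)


Per-symbol terms -p_i * log2(p_i) with p_i = f_i/28:
  p = 1/28 = 0.035714: log2(p) = -4.807355, -p*log2(p) = 0.171691
  p = 12/28 = 0.428571: log2(p) = -1.222392, -p*log2(p) = 0.523882
  p = 5/28 = 0.178571: log2(p) = -2.485427, -p*log2(p) = 0.443826
  p = 2/28 = 0.071429: log2(p) = -3.807355, -p*log2(p) = 0.271954
  p = 8/28 = 0.285714: log2(p) = -1.807355, -p*log2(p) = 0.516387
H = 0.171691 + 0.523882 + 0.443826 + 0.271954 + 0.516387 = 1.927740

H = 1.9277 bits/symbol


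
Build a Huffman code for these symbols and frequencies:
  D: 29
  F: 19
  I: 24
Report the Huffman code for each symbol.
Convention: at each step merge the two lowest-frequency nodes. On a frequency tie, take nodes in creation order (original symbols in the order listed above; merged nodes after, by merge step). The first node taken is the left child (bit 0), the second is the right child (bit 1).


Huffman tree construction:
Step 1: Merge F(19) + I(24) = 43
Step 2: Merge D(29) + (F+I)(43) = 72
Read each symbol's code off the tree from the root (left child = 0, right child = 1).

Codes:
  D: 0 (length 1)
  F: 10 (length 2)
  I: 11 (length 2)
Average code length: 115/72 = 1.5972 bits/symbol


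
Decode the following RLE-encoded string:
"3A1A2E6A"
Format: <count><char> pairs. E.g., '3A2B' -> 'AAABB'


Expanding each <count><char> pair:
  3A -> 'AAA'
  1A -> 'A'
  2E -> 'EE'
  6A -> 'AAAAAA'

Decoded = AAAAEEAAAAAA


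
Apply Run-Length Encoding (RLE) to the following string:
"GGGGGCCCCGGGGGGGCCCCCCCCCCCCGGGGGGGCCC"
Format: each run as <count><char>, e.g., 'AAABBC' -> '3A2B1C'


Scanning runs left to right:
  i=0: run of 'G' x 5 -> '5G'
  i=5: run of 'C' x 4 -> '4C'
  i=9: run of 'G' x 7 -> '7G'
  i=16: run of 'C' x 12 -> '12C'
  i=28: run of 'G' x 7 -> '7G'
  i=35: run of 'C' x 3 -> '3C'

RLE = 5G4C7G12C7G3C


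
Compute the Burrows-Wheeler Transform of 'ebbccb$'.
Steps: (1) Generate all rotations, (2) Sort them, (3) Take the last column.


Rotations (sorted):
  0: $ebbccb -> last char: b
  1: b$ebbcc -> last char: c
  2: bbccb$e -> last char: e
  3: bccb$eb -> last char: b
  4: cb$ebbc -> last char: c
  5: ccb$ebb -> last char: b
  6: ebbccb$ -> last char: $


BWT = bcebcb$


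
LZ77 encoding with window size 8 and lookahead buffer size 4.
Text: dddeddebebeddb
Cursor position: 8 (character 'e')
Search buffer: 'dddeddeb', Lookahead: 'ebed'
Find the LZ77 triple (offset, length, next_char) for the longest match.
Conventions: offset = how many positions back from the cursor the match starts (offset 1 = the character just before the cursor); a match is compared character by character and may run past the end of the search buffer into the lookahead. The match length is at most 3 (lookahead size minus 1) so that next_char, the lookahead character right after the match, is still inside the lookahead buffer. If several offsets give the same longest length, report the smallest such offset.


Try each offset into the search buffer:
  offset=1 (pos 7, char 'b'): match length 0
  offset=2 (pos 6, char 'e'): match length 3
  offset=3 (pos 5, char 'd'): match length 0
  offset=4 (pos 4, char 'd'): match length 0
  offset=5 (pos 3, char 'e'): match length 1
  offset=6 (pos 2, char 'd'): match length 0
  offset=7 (pos 1, char 'd'): match length 0
  offset=8 (pos 0, char 'd'): match length 0
Longest match has length 3 at offset 2.
next_char = character at position 8 + 3 = 11 -> 'd'

Best match: offset=2, length=3 (matching 'ebe' starting at position 6)
LZ77 triple: (2, 3, 'd')


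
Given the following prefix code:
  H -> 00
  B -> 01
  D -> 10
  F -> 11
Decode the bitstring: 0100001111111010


Decoding step by step:
Bits 01 -> B
Bits 00 -> H
Bits 00 -> H
Bits 11 -> F
Bits 11 -> F
Bits 11 -> F
Bits 10 -> D
Bits 10 -> D


Decoded message: BHHFFFDD


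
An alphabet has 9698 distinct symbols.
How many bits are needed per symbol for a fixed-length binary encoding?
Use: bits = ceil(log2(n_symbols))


log2(9698) = 13.2435
Bracket: 2^13 = 8192 < 9698 <= 2^14 = 16384
So ceil(log2(9698)) = 14

bits = ceil(log2(9698)) = ceil(13.2435) = 14 bits


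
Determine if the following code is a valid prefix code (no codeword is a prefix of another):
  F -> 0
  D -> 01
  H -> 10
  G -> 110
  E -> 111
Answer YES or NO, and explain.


Checking each pair (does one codeword prefix another?):
  F='0' vs D='01': prefix -- VIOLATION

NO -- this is NOT a valid prefix code. F (0) is a prefix of D (01).


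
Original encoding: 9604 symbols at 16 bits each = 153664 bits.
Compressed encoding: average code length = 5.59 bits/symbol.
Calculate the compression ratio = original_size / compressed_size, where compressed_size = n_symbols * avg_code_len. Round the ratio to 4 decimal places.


original_size = n_symbols * orig_bits = 9604 * 16 = 153664 bits
compressed_size = n_symbols * avg_code_len = 9604 * 5.59 = 53686.36 bits
ratio = original_size / compressed_size = 153664 / 53686.36 = 2.8623

Compression ratio = 2.8623


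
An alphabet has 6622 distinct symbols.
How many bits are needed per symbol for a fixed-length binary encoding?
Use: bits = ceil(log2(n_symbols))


log2(6622) = 12.6931
Bracket: 2^12 = 4096 < 6622 <= 2^13 = 8192
So ceil(log2(6622)) = 13

bits = ceil(log2(6622)) = ceil(12.6931) = 13 bits


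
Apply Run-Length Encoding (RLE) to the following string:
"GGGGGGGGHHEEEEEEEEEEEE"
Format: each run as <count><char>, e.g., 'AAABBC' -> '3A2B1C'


Scanning runs left to right:
  i=0: run of 'G' x 8 -> '8G'
  i=8: run of 'H' x 2 -> '2H'
  i=10: run of 'E' x 12 -> '12E'

RLE = 8G2H12E


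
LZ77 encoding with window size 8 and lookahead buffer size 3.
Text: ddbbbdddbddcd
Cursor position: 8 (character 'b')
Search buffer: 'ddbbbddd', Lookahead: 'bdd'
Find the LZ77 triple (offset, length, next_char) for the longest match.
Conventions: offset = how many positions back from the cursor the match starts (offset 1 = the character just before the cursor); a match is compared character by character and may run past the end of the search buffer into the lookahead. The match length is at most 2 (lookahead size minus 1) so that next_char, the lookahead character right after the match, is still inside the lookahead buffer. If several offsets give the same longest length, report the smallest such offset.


Try each offset into the search buffer:
  offset=1 (pos 7, char 'd'): match length 0
  offset=2 (pos 6, char 'd'): match length 0
  offset=3 (pos 5, char 'd'): match length 0
  offset=4 (pos 4, char 'b'): match length 2
  offset=5 (pos 3, char 'b'): match length 1
  offset=6 (pos 2, char 'b'): match length 1
  offset=7 (pos 1, char 'd'): match length 0
  offset=8 (pos 0, char 'd'): match length 0
Longest match has length 2 at offset 4.
next_char = character at position 8 + 2 = 10 -> 'd'

Best match: offset=4, length=2 (matching 'bd' starting at position 4)
LZ77 triple: (4, 2, 'd')


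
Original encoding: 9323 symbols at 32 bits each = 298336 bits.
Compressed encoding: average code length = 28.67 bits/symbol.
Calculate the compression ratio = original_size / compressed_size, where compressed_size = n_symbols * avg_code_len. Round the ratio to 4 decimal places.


original_size = n_symbols * orig_bits = 9323 * 32 = 298336 bits
compressed_size = n_symbols * avg_code_len = 9323 * 28.67 = 267290.41 bits
ratio = original_size / compressed_size = 298336 / 267290.41 = 1.1161

Compression ratio = 1.1161


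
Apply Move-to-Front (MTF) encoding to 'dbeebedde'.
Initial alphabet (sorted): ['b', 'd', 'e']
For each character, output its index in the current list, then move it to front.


MTF encoding:
'd': index 1 in ['b', 'd', 'e'] -> ['d', 'b', 'e']
'b': index 1 in ['d', 'b', 'e'] -> ['b', 'd', 'e']
'e': index 2 in ['b', 'd', 'e'] -> ['e', 'b', 'd']
'e': index 0 in ['e', 'b', 'd'] -> ['e', 'b', 'd']
'b': index 1 in ['e', 'b', 'd'] -> ['b', 'e', 'd']
'e': index 1 in ['b', 'e', 'd'] -> ['e', 'b', 'd']
'd': index 2 in ['e', 'b', 'd'] -> ['d', 'e', 'b']
'd': index 0 in ['d', 'e', 'b'] -> ['d', 'e', 'b']
'e': index 1 in ['d', 'e', 'b'] -> ['e', 'd', 'b']


Output: [1, 1, 2, 0, 1, 1, 2, 0, 1]


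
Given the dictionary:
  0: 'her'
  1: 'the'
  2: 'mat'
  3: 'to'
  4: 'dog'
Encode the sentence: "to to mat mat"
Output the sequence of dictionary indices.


Look up each word in the dictionary:
  'to' -> 3
  'to' -> 3
  'mat' -> 2
  'mat' -> 2

Encoded: [3, 3, 2, 2]


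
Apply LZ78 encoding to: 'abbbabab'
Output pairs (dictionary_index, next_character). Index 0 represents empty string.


LZ78 encoding steps:
Dictionary: {0: ''}
Step 1: w='' (idx 0), next='a' -> output (0, 'a'), add 'a' as idx 1
Step 2: w='' (idx 0), next='b' -> output (0, 'b'), add 'b' as idx 2
Step 3: w='b' (idx 2), next='b' -> output (2, 'b'), add 'bb' as idx 3
Step 4: w='a' (idx 1), next='b' -> output (1, 'b'), add 'ab' as idx 4
Step 5: w='ab' (idx 4), end of input -> output (4, '')


Encoded: [(0, 'a'), (0, 'b'), (2, 'b'), (1, 'b'), (4, '')]


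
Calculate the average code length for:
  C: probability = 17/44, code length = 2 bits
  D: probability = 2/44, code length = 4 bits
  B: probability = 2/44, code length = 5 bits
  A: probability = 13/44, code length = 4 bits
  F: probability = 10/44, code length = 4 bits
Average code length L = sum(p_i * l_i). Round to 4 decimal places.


Weighted contributions p_i * l_i:
  C: (17/44) * 2 = 34/44
  D: (2/44) * 4 = 8/44
  B: (2/44) * 5 = 10/44
  A: (13/44) * 4 = 52/44
  F: (10/44) * 4 = 40/44
Sum = (34 + 8 + 10 + 52 + 40)/44 = 144/44

L = 144/44 = 3.2727 bits/symbol


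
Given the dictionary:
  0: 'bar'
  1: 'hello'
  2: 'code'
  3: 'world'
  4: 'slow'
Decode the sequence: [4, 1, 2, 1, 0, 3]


Look up each index in the dictionary:
  4 -> 'slow'
  1 -> 'hello'
  2 -> 'code'
  1 -> 'hello'
  0 -> 'bar'
  3 -> 'world'

Decoded: "slow hello code hello bar world"


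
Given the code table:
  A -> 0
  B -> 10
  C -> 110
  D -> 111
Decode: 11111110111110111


Decoding:
111 -> D
111 -> D
10 -> B
111 -> D
110 -> C
111 -> D


Result: DDBDCD


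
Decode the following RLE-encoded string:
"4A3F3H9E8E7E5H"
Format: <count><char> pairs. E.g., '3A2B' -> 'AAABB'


Expanding each <count><char> pair:
  4A -> 'AAAA'
  3F -> 'FFF'
  3H -> 'HHH'
  9E -> 'EEEEEEEEE'
  8E -> 'EEEEEEEE'
  7E -> 'EEEEEEE'
  5H -> 'HHHHH'

Decoded = AAAAFFFHHHEEEEEEEEEEEEEEEEEEEEEEEEHHHHH


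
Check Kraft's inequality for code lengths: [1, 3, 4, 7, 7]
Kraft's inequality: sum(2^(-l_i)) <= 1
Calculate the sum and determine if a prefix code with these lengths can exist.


Sum = 2^(-1) + 2^(-3) + 2^(-4) + 2^(-7) + 2^(-7)
    = 0.5 + 0.125 + 0.0625 + 0.0078125 + 0.0078125
    = 90/128 = 0.703125
Since 0.703125 <= 1, Kraft's inequality IS satisfied.
A prefix code with these lengths CAN exist.

Kraft sum = 0.703125. Satisfied.


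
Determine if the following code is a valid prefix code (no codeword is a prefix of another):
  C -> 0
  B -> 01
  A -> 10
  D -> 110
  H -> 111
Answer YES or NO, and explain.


Checking each pair (does one codeword prefix another?):
  C='0' vs B='01': prefix -- VIOLATION

NO -- this is NOT a valid prefix code. C (0) is a prefix of B (01).


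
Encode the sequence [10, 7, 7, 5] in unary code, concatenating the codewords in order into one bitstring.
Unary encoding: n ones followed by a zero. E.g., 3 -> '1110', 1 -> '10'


Encode each number as n ones followed by a terminating 0:
  10 -> 11111111110 (11 bits)
  7 -> 11111110 (8 bits)
  7 -> 11111110 (8 bits)
  5 -> 111110 (6 bits)
Total length = 11 + 8 + 8 + 6 = 33 bits.

Unary([10, 7, 7, 5]) = 111111111101111111011111110111110 (33 bits)


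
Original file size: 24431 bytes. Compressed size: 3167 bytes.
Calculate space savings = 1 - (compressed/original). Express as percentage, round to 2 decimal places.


ratio = compressed/original = 3167/24431 = 0.12963
savings = 1 - ratio = 1 - 0.12963 = 0.87037
as a percentage: 0.87037 * 100 = 87.04%

Space savings = 1 - 3167/24431 = 87.04%


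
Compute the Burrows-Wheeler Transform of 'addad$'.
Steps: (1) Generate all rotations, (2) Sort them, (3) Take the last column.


Rotations (sorted):
  0: $addad -> last char: d
  1: ad$add -> last char: d
  2: addad$ -> last char: $
  3: d$adda -> last char: a
  4: dad$ad -> last char: d
  5: ddad$a -> last char: a


BWT = dd$ada


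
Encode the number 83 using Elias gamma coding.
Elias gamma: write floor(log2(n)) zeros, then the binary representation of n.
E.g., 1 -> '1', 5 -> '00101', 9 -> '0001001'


num_bits = floor(log2(83)) + 1 = 7
leading_zeros = num_bits - 1 = 6
binary(83) = 1010011

Elias gamma(83) = '000000' + '1010011' = 0000001010011 (13 bits)


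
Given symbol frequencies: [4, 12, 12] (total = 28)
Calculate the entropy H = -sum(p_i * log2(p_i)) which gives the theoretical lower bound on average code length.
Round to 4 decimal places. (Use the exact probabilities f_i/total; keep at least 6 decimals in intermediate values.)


Per-symbol terms -p_i * log2(p_i) with p_i = f_i/28:
  p = 4/28 = 0.142857: log2(p) = -2.807355, -p*log2(p) = 0.401051
  p = 12/28 = 0.428571: log2(p) = -1.222392, -p*log2(p) = 0.523882
  p = 12/28 = 0.428571: log2(p) = -1.222392, -p*log2(p) = 0.523882
H = 0.401051 + 0.523882 + 0.523882 = 1.448815

H = 1.4488 bits/symbol


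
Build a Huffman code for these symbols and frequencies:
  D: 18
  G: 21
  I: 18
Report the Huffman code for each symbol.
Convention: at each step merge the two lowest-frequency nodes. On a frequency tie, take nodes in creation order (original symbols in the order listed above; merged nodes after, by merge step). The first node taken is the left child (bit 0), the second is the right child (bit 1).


Huffman tree construction:
Step 1: Merge D(18) + I(18) = 36
Step 2: Merge G(21) + (D+I)(36) = 57
Read each symbol's code off the tree from the root (left child = 0, right child = 1).

Codes:
  D: 10 (length 2)
  G: 0 (length 1)
  I: 11 (length 2)
Average code length: 93/57 = 1.6316 bits/symbol


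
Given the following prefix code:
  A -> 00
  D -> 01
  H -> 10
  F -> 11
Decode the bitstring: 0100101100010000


Decoding step by step:
Bits 01 -> D
Bits 00 -> A
Bits 10 -> H
Bits 11 -> F
Bits 00 -> A
Bits 01 -> D
Bits 00 -> A
Bits 00 -> A


Decoded message: DAHFADAA


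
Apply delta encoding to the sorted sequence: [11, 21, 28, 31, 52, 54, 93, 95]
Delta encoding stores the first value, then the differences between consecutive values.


First value: 11
Deltas:
  21 - 11 = 10
  28 - 21 = 7
  31 - 28 = 3
  52 - 31 = 21
  54 - 52 = 2
  93 - 54 = 39
  95 - 93 = 2


Delta encoded: [11, 10, 7, 3, 21, 2, 39, 2]


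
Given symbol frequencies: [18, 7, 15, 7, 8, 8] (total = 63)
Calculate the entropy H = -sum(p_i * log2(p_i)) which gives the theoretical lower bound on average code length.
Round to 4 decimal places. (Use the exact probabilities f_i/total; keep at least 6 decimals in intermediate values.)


Per-symbol terms -p_i * log2(p_i) with p_i = f_i/63:
  p = 18/63 = 0.285714: log2(p) = -1.807355, -p*log2(p) = 0.516387
  p = 7/63 = 0.111111: log2(p) = -3.169925, -p*log2(p) = 0.352214
  p = 15/63 = 0.238095: log2(p) = -2.070389, -p*log2(p) = 0.492950
  p = 7/63 = 0.111111: log2(p) = -3.169925, -p*log2(p) = 0.352214
  p = 8/63 = 0.126984: log2(p) = -2.977280, -p*log2(p) = 0.378067
  p = 8/63 = 0.126984: log2(p) = -2.977280, -p*log2(p) = 0.378067
H = 0.516387 + 0.352214 + 0.492950 + 0.352214 + 0.378067 + 0.378067 = 2.469899

H = 2.4699 bits/symbol
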